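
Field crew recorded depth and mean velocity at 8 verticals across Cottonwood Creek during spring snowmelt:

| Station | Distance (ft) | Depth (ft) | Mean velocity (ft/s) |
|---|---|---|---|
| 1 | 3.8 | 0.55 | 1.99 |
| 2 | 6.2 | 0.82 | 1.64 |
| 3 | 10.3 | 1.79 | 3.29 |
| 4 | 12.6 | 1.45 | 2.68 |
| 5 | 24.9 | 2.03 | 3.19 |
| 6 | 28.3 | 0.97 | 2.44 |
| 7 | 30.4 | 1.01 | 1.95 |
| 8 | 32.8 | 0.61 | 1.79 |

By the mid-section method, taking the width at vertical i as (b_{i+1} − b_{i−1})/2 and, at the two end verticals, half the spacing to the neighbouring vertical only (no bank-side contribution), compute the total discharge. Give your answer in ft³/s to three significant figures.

116 ft³/s

w_1 = (6.2 − 3.8)/2 = 1.2 ft; q_1 = 1.99 × 0.55 × 1.2 = 1.313 ft³/s
w_2 = (10.3 − 3.8)/2 = 3.25 ft; q_2 = 1.64 × 0.82 × 3.25 = 4.371 ft³/s
w_3 = (12.6 − 6.2)/2 = 3.2 ft; q_3 = 3.29 × 1.79 × 3.2 = 18.85 ft³/s
w_4 = (24.9 − 10.3)/2 = 7.3 ft; q_4 = 2.68 × 1.45 × 7.3 = 28.37 ft³/s
w_5 = (28.3 − 12.6)/2 = 7.85 ft; q_5 = 3.19 × 2.03 × 7.85 = 50.83 ft³/s
w_6 = (30.4 − 24.9)/2 = 2.75 ft; q_6 = 2.44 × 0.97 × 2.75 = 6.509 ft³/s
w_7 = (32.8 − 28.3)/2 = 2.25 ft; q_7 = 1.95 × 1.01 × 2.25 = 4.431 ft³/s
w_8 = (32.8 − 30.4)/2 = 1.2 ft; q_8 = 1.79 × 0.61 × 1.2 = 1.310 ft³/s
Q = Σ qᵢ = 116.0 ft³/s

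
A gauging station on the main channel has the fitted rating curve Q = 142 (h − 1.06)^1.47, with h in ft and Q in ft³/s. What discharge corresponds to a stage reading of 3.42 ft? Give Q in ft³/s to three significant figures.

502 ft³/s

Q = 142 × (3.42 − 1.06)^1.47 = 142 × 2.36^1.47 = 501.7 ft³/s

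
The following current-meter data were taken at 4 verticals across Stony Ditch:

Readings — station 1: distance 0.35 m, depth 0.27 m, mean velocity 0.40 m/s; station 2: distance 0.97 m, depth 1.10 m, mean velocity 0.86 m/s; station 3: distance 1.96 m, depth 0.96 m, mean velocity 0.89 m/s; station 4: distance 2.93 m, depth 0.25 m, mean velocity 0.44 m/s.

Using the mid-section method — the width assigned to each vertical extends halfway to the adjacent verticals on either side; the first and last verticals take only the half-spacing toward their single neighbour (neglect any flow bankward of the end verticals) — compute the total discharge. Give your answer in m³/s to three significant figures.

w_1 = (0.97 − 0.35)/2 = 0.31 m; q_1 = 0.40 × 0.27 × 0.31 = 0.03348 m³/s
w_2 = (1.96 − 0.35)/2 = 0.805 m; q_2 = 0.86 × 1.10 × 0.805 = 0.7615 m³/s
w_3 = (2.93 − 0.97)/2 = 0.98 m; q_3 = 0.89 × 0.96 × 0.98 = 0.8373 m³/s
w_4 = (2.93 − 1.96)/2 = 0.485 m; q_4 = 0.44 × 0.25 × 0.485 = 0.05335 m³/s
Q = Σ qᵢ = 1.686 m³/s

1.69 m³/s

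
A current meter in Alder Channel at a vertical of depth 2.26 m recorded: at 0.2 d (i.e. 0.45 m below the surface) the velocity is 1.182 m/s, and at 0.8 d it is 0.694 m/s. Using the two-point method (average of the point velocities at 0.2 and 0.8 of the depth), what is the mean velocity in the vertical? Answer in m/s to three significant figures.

0.938 m/s

v̄ = (1.182 + 0.694) / 2 = 0.9380 m/s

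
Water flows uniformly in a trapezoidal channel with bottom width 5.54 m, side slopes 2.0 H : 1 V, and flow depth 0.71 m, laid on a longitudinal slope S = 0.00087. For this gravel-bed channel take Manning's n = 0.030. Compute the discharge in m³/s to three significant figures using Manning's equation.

A = (b + z·y)·y = (5.54 + 2.0×0.71)×0.71 = 4.942 m²
P = b + 2y√(1+z²) = 5.54 + 2×0.71×√(1+2.0²) = 8.715 m
R = A/P = 4.942/8.715 = 0.5670 m
Q = (1/n)·A·R^(2/3)·S^(1/2) = (1/0.030) × 4.942 × 0.5670^(2/3) × 0.00087^(1/2) = 3.328 m³/s

3.33 m³/s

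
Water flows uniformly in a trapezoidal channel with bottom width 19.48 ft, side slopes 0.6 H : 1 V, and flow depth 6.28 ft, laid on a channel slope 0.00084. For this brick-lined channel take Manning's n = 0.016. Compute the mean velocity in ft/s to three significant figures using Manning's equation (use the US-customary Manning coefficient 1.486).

A = (b + z·y)·y = (19.48 + 0.6×6.28)×6.28 = 146.0 ft²
P = b + 2y√(1+z²) = 19.48 + 2×6.28×√(1+0.6²) = 34.13 ft
R = A/P = 146.0/34.13 = 4.278 ft
Q = (1.486/n)·A·R^(2/3)·S^(1/2) = (1.486/0.016) × 146.0 × 4.278^(2/3) × 0.00084^(1/2) = 1036 ft³/s
V = Q/A = 1036/146.0 = 7.094 ft/s

7.09 ft/s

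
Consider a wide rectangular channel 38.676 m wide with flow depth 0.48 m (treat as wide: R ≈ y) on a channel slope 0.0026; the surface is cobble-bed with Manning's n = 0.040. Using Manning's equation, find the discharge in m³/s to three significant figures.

A = b·y = 38.676 × 0.48 = 18.56 m²
Wide channel: R ≈ y = 0.48 m
Q = (1/n)·A·R^(2/3)·S^(1/2) = (1/0.040) × 18.56 × 0.4800^(2/3) × 0.0026^(1/2) = 14.51 m³/s

14.5 m³/s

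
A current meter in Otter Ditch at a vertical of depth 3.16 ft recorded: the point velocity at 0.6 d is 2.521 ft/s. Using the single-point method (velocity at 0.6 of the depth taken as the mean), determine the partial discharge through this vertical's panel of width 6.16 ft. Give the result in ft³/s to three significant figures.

v̄ = v₀.₆ = 2.521 ft/s
q = v̄ × d × w = 2.521 × 3.16 × 6.16 = 49.07 ft³/s

49.1 ft³/s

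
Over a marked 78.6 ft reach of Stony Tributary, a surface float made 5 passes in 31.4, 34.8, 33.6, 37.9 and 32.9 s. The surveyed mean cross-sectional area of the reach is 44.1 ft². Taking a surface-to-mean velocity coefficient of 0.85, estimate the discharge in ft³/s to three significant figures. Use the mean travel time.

t̄ = (31.4 + 34.8 + 33.6 + 37.9 + 32.9) / 5 = 34.12 s
v_surface = L / t̄ = 78.6 / 34.12 = 2.304 ft/s
v_mean = 0.85 × 2.304 = 1.958 ft/s
Q = A × v_mean = 44.1 × 1.958 = 86.35 ft³/s

86.4 ft³/s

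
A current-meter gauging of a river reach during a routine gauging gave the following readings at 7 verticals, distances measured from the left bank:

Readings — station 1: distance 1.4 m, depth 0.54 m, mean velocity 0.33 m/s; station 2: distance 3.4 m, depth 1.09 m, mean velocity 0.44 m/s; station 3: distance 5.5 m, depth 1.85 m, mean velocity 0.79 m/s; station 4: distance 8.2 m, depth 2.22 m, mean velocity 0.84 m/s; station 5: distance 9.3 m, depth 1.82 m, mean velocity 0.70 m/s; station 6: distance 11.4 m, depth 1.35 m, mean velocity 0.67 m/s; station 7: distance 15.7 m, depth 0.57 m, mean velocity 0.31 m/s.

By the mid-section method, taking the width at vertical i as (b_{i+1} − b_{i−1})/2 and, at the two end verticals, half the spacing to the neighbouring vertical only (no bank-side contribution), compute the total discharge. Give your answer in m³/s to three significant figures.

w_1 = (3.4 − 1.4)/2 = 1 m; q_1 = 0.33 × 0.54 × 1 = 0.1782 m³/s
w_2 = (5.5 − 1.4)/2 = 2.05 m; q_2 = 0.44 × 1.09 × 2.05 = 0.9832 m³/s
w_3 = (8.2 − 3.4)/2 = 2.4 m; q_3 = 0.79 × 1.85 × 2.4 = 3.508 m³/s
w_4 = (9.3 − 5.5)/2 = 1.9 m; q_4 = 0.84 × 2.22 × 1.9 = 3.543 m³/s
w_5 = (11.4 − 8.2)/2 = 1.6 m; q_5 = 0.70 × 1.82 × 1.6 = 2.038 m³/s
w_6 = (15.7 − 9.3)/2 = 3.2 m; q_6 = 0.67 × 1.35 × 3.2 = 2.894 m³/s
w_7 = (15.7 − 11.4)/2 = 2.15 m; q_7 = 0.31 × 0.57 × 2.15 = 0.3799 m³/s
Q = Σ qᵢ = 13.52 m³/s

13.5 m³/s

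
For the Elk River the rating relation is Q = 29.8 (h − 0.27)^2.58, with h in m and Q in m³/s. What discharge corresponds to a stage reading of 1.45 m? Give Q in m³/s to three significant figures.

45.7 m³/s

Q = 29.8 × (1.45 − 0.27)^2.58 = 29.8 × 1.18^2.58 = 45.67 m³/s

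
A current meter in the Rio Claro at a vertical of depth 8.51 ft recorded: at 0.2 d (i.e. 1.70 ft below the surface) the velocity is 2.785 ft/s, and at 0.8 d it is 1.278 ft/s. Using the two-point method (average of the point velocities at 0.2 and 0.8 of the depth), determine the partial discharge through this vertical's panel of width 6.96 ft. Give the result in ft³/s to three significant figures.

v̄ = (2.785 + 1.278) / 2 = 2.032 ft/s
q = v̄ × d × w = 2.032 × 8.51 × 6.96 = 120.3 ft³/s

120 ft³/s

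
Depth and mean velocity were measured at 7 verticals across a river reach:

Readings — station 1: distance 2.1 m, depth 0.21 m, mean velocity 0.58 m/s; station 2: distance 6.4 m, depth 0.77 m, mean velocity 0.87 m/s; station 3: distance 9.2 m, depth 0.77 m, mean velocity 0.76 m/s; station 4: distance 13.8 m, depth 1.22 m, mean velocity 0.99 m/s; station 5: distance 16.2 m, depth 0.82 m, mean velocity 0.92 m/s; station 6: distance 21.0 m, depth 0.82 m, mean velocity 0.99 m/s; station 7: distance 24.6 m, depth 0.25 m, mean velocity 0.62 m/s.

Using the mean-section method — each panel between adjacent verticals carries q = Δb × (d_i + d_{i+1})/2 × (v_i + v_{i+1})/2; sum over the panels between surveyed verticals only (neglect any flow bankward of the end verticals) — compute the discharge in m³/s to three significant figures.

14.9 m³/s

Panel 1-2: Δb = 4.3 m, d̄ = (0.21+0.77)/2 = 0.49, v̄ = (0.58+0.87)/2 = 0.725 → q = 4.3×0.49×0.725 = 1.528 m³/s
Panel 2-3: Δb = 2.8 m, d̄ = (0.77+0.77)/2 = 0.77, v̄ = (0.87+0.76)/2 = 0.815 → q = 2.8×0.77×0.815 = 1.757 m³/s
Panel 3-4: Δb = 4.6 m, d̄ = (0.77+1.22)/2 = 0.995, v̄ = (0.76+0.99)/2 = 0.875 → q = 4.6×0.995×0.875 = 4.005 m³/s
Panel 4-5: Δb = 2.4 m, d̄ = (1.22+0.82)/2 = 1.02, v̄ = (0.99+0.92)/2 = 0.955 → q = 2.4×1.02×0.955 = 2.338 m³/s
Panel 5-6: Δb = 4.8 m, d̄ = (0.82+0.82)/2 = 0.82, v̄ = (0.92+0.99)/2 = 0.955 → q = 4.8×0.82×0.955 = 3.759 m³/s
Panel 6-7: Δb = 3.6 m, d̄ = (0.82+0.25)/2 = 0.535, v̄ = (0.99+0.62)/2 = 0.805 → q = 3.6×0.535×0.805 = 1.550 m³/s
Q = Σ q = 14.94 m³/s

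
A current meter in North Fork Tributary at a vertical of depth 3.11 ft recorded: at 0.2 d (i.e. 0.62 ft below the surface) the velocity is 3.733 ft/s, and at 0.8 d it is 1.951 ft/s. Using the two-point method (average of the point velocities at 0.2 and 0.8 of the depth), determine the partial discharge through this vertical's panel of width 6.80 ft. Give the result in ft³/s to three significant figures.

v̄ = (3.733 + 1.951) / 2 = 2.842 ft/s
q = v̄ × d × w = 2.842 × 3.11 × 6.80 = 60.10 ft³/s

60.1 ft³/s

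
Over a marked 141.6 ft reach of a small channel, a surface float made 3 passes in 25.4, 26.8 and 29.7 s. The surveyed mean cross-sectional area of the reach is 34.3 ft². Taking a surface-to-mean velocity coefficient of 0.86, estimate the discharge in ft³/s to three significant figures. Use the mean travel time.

t̄ = (25.4 + 26.8 + 29.7) / 3 = 27.3 s
v_surface = L / t̄ = 141.6 / 27.3 = 5.187 ft/s
v_mean = 0.86 × 5.187 = 4.461 ft/s
Q = A × v_mean = 34.3 × 4.461 = 153.0 ft³/s

153 ft³/s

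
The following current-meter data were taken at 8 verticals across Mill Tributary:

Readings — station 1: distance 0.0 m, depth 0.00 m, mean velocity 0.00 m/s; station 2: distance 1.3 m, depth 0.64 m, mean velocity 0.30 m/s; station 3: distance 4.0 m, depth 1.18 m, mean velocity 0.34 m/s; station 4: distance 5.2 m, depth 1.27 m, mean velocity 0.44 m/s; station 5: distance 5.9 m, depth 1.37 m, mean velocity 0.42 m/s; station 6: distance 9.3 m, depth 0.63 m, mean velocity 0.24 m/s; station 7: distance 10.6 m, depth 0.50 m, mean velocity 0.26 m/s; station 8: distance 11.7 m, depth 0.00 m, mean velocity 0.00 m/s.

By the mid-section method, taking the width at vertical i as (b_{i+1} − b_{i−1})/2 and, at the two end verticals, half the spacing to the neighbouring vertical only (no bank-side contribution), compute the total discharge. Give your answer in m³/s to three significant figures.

3.39 m³/s

w_2 = (4.0 − 0.0)/2 = 2 m; q_2 = 0.30 × 0.64 × 2 = 0.3840 m³/s
w_3 = (5.2 − 1.3)/2 = 1.95 m; q_3 = 0.34 × 1.18 × 1.95 = 0.7823 m³/s
w_4 = (5.9 − 4.0)/2 = 0.95 m; q_4 = 0.44 × 1.27 × 0.95 = 0.5309 m³/s
w_5 = (9.3 − 5.2)/2 = 2.05 m; q_5 = 0.42 × 1.37 × 2.05 = 1.180 m³/s
w_6 = (10.6 − 5.9)/2 = 2.35 m; q_6 = 0.24 × 0.63 × 2.35 = 0.3553 m³/s
w_7 = (11.7 − 9.3)/2 = 1.2 m; q_7 = 0.26 × 0.50 × 1.2 = 0.1560 m³/s
Stations 1, 8 contribute zero (depth or velocity is 0).
Q = Σ qᵢ = 3.388 m³/s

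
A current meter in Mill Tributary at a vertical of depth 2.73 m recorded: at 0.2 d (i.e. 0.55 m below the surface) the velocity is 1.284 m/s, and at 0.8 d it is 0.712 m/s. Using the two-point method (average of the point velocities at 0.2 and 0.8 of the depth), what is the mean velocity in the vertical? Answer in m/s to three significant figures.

v̄ = (1.284 + 0.712) / 2 = 0.9980 m/s

0.998 m/s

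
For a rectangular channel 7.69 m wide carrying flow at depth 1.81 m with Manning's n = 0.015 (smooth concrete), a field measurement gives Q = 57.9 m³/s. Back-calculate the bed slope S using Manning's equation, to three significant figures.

0.00295

A = b·y = 7.69 × 1.81 = 13.92 m²
P = b + 2y = 7.69 + 2×1.81 = 11.31 m
R = A/P = 13.92/11.31 = 1.231 m
S = (Q·n / (1·A·R^(2/3)))² = (57.9×0.015 / (1×13.92×1.148))² = 0.002952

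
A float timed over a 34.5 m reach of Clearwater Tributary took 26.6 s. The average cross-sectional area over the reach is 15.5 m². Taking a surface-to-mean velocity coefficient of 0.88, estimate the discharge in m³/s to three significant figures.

v_surface = L / t̄ = 34.5 / 26.6 = 1.297 m/s
v_mean = 0.88 × 1.297 = 1.141 m/s
Q = A × v_mean = 15.5 × 1.141 = 17.69 m³/s

17.7 m³/s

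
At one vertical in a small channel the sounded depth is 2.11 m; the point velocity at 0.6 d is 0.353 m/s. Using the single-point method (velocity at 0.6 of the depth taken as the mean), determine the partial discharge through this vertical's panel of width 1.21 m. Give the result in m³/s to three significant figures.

v̄ = v₀.₆ = 0.353 m/s
q = v̄ × d × w = 0.3530 × 2.11 × 1.21 = 0.9012 m³/s

0.901 m³/s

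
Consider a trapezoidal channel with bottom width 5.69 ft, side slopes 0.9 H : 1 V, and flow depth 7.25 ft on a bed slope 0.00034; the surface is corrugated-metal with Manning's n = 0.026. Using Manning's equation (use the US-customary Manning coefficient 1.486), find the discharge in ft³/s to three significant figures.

A = (b + z·y)·y = (5.69 + 0.9×7.25)×7.25 = 88.56 ft²
P = b + 2y√(1+z²) = 5.69 + 2×7.25×√(1+0.9²) = 25.20 ft
R = A/P = 88.56/25.20 = 3.515 ft
Q = (1.486/n)·A·R^(2/3)·S^(1/2) = (1.486/0.026) × 88.56 × 3.515^(2/3) × 0.00034^(1/2) = 215.7 ft³/s

216 ft³/s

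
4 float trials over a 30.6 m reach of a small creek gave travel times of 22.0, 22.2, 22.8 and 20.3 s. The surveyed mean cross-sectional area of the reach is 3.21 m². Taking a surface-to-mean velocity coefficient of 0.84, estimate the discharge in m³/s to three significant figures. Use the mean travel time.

t̄ = (22.0 + 22.2 + 22.8 + 20.3) / 4 = 21.825 s
v_surface = L / t̄ = 30.6 / 21.825 = 1.402 m/s
v_mean = 0.84 × 1.402 = 1.178 m/s
Q = A × v_mean = 3.21 × 1.178 = 3.781 m³/s

3.78 m³/s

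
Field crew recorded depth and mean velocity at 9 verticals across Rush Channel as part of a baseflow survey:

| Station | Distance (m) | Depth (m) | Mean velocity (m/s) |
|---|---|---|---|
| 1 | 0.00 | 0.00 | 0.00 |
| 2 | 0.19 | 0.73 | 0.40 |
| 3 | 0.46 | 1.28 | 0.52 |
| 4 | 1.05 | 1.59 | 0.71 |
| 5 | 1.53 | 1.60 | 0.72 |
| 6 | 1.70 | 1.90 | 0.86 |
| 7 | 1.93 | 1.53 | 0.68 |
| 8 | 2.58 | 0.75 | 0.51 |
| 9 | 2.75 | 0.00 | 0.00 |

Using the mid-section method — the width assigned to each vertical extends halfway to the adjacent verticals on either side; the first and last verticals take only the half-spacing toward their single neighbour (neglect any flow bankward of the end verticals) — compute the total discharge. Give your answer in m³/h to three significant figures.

w_2 = (0.46 − 0.00)/2 = 0.23 m; q_2 = 0.40 × 0.73 × 0.23 = 0.06716 m³/s
w_3 = (1.05 − 0.19)/2 = 0.43 m; q_3 = 0.52 × 1.28 × 0.43 = 0.2862 m³/s
w_4 = (1.53 − 0.46)/2 = 0.535 m; q_4 = 0.71 × 1.59 × 0.535 = 0.6040 m³/s
w_5 = (1.70 − 1.05)/2 = 0.325 m; q_5 = 0.72 × 1.60 × 0.325 = 0.3744 m³/s
w_6 = (1.93 − 1.53)/2 = 0.2 m; q_6 = 0.86 × 1.90 × 0.2 = 0.3268 m³/s
w_7 = (2.58 − 1.70)/2 = 0.44 m; q_7 = 0.68 × 1.53 × 0.44 = 0.4578 m³/s
w_8 = (2.75 − 1.93)/2 = 0.41 m; q_8 = 0.51 × 0.75 × 0.41 = 0.1568 m³/s
Stations 1, 9 contribute zero (depth or velocity is 0).
Q = Σ qᵢ = 2.273 m³/s
= 2.273 × 3600 = 8183 m³/h

8180 m³/h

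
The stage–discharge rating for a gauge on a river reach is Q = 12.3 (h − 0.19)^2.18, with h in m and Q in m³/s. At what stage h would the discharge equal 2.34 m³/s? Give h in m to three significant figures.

h − h₀ = (Q/C)^(1/b) = (2.34/12.3)^(1/2.18) = 0.4671 m
h = 0.19 + 0.4671 = 0.6571 m

0.657 m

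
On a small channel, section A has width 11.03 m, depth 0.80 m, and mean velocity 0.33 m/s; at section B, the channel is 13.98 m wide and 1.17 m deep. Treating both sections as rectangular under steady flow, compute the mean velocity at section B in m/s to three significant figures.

Q = A₁V₁ = (11.03×0.80) × 0.33 = 2.912 m³/s
A₂ = 13.98 × 1.17 = 16.36 m²
V₂ = Q/A₂ = 2.912/16.36 = 0.1780 m/s

0.178 m/s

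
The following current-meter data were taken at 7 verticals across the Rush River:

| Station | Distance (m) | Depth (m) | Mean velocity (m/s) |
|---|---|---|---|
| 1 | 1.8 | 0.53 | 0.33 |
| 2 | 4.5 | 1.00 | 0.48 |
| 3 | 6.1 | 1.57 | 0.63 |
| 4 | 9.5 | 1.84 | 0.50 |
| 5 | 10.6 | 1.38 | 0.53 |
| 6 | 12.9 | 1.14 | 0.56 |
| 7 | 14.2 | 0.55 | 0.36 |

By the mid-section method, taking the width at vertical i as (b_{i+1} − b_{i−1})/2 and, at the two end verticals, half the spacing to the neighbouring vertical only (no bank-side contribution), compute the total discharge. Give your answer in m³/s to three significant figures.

8.33 m³/s

w_1 = (4.5 − 1.8)/2 = 1.35 m; q_1 = 0.33 × 0.53 × 1.35 = 0.2361 m³/s
w_2 = (6.1 − 1.8)/2 = 2.15 m; q_2 = 0.48 × 1.00 × 2.15 = 1.032 m³/s
w_3 = (9.5 − 4.5)/2 = 2.5 m; q_3 = 0.63 × 1.57 × 2.5 = 2.473 m³/s
w_4 = (10.6 − 6.1)/2 = 2.25 m; q_4 = 0.50 × 1.84 × 2.25 = 2.070 m³/s
w_5 = (12.9 − 9.5)/2 = 1.7 m; q_5 = 0.53 × 1.38 × 1.7 = 1.243 m³/s
w_6 = (14.2 − 10.6)/2 = 1.8 m; q_6 = 0.56 × 1.14 × 1.8 = 1.149 m³/s
w_7 = (14.2 − 12.9)/2 = 0.65 m; q_7 = 0.36 × 0.55 × 0.65 = 0.1287 m³/s
Q = Σ qᵢ = 8.332 m³/s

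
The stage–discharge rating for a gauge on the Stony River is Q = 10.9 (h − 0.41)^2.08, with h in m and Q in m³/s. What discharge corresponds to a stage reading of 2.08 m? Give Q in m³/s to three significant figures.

Q = 10.9 × (2.08 − 0.41)^2.08 = 10.9 × 1.67^2.08 = 31.67 m³/s

31.7 m³/s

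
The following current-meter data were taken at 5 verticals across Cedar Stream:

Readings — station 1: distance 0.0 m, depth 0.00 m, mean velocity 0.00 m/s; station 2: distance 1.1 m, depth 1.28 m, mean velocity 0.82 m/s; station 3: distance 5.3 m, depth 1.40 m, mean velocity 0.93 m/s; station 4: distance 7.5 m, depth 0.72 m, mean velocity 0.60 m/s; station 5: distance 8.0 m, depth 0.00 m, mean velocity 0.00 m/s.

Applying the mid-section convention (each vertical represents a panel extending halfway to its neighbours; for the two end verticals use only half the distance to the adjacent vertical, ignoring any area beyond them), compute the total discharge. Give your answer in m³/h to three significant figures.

27100 m³/h

w_2 = (5.3 − 0.0)/2 = 2.65 m; q_2 = 0.82 × 1.28 × 2.65 = 2.781 m³/s
w_3 = (7.5 − 1.1)/2 = 3.2 m; q_3 = 0.93 × 1.40 × 3.2 = 4.166 m³/s
w_4 = (8.0 − 5.3)/2 = 1.35 m; q_4 = 0.60 × 0.72 × 1.35 = 0.5832 m³/s
Stations 1, 5 contribute zero (depth or velocity is 0).
Q = Σ qᵢ = 7.531 m³/s
= 7.531 × 3600 = 27110 m³/h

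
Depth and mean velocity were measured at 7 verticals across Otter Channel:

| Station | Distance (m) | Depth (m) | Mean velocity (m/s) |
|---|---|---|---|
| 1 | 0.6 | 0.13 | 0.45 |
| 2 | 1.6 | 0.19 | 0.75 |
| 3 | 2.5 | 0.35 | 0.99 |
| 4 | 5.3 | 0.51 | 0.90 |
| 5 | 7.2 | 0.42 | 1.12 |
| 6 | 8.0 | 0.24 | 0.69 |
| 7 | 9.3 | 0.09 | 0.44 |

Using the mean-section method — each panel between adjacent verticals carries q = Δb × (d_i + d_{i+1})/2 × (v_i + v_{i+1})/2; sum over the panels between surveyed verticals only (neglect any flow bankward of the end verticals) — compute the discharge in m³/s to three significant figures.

Panel 1-2: Δb = 1 m, d̄ = (0.13+0.19)/2 = 0.16, v̄ = (0.45+0.75)/2 = 0.6 → q = 1×0.16×0.6 = 0.09600 m³/s
Panel 2-3: Δb = 0.9 m, d̄ = (0.19+0.35)/2 = 0.27, v̄ = (0.75+0.99)/2 = 0.87 → q = 0.9×0.27×0.87 = 0.2114 m³/s
Panel 3-4: Δb = 2.8 m, d̄ = (0.35+0.51)/2 = 0.43, v̄ = (0.99+0.90)/2 = 0.945 → q = 2.8×0.43×0.945 = 1.138 m³/s
Panel 4-5: Δb = 1.9 m, d̄ = (0.51+0.42)/2 = 0.465, v̄ = (0.90+1.12)/2 = 1.01 → q = 1.9×0.465×1.01 = 0.8923 m³/s
Panel 5-6: Δb = 0.8 m, d̄ = (0.42+0.24)/2 = 0.33, v̄ = (1.12+0.69)/2 = 0.905 → q = 0.8×0.33×0.905 = 0.2389 m³/s
Panel 6-7: Δb = 1.3 m, d̄ = (0.24+0.09)/2 = 0.165, v̄ = (0.69+0.44)/2 = 0.565 → q = 1.3×0.165×0.565 = 0.1212 m³/s
Q = Σ q = 2.698 m³/s

2.70 m³/s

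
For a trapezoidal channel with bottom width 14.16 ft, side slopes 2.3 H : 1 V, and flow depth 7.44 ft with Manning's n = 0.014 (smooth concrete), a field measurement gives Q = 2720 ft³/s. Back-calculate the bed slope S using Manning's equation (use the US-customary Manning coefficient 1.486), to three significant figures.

0.00162

A = (b + z·y)·y = (14.16 + 2.3×7.44)×7.44 = 232.7 ft²
P = b + 2y√(1+z²) = 14.16 + 2×7.44×√(1+2.3²) = 51.48 ft
R = A/P = 232.7/51.48 = 4.520 ft
S = (Q·n / (1.486·A·R^(2/3)))² = (2720×0.014 / (1.486×232.7×2.734))² = 0.001623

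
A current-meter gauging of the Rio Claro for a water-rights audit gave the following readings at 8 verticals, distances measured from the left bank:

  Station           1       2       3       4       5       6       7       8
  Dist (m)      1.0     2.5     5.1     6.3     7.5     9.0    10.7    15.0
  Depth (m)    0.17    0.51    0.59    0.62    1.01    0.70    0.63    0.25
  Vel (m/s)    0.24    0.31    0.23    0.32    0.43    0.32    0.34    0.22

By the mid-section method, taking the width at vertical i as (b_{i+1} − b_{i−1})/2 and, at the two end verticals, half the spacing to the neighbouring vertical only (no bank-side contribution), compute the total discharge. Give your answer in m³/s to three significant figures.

w_1 = (2.5 − 1.0)/2 = 0.75 m; q_1 = 0.24 × 0.17 × 0.75 = 0.03060 m³/s
w_2 = (5.1 − 1.0)/2 = 2.05 m; q_2 = 0.31 × 0.51 × 2.05 = 0.3241 m³/s
w_3 = (6.3 − 2.5)/2 = 1.9 m; q_3 = 0.23 × 0.59 × 1.9 = 0.2578 m³/s
w_4 = (7.5 − 5.1)/2 = 1.2 m; q_4 = 0.32 × 0.62 × 1.2 = 0.2381 m³/s
w_5 = (9.0 − 6.3)/2 = 1.35 m; q_5 = 0.43 × 1.01 × 1.35 = 0.5863 m³/s
w_6 = (10.7 − 7.5)/2 = 1.6 m; q_6 = 0.32 × 0.70 × 1.6 = 0.3584 m³/s
w_7 = (15.0 − 9.0)/2 = 3 m; q_7 = 0.34 × 0.63 × 3 = 0.6426 m³/s
w_8 = (15.0 − 10.7)/2 = 2.15 m; q_8 = 0.22 × 0.25 × 2.15 = 0.1183 m³/s
Q = Σ qᵢ = 2.556 m³/s

2.56 m³/s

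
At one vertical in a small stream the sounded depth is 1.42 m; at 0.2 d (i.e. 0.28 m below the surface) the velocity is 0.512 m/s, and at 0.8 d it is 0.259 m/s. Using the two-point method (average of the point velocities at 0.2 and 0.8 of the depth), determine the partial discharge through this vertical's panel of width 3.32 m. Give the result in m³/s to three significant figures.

1.82 m³/s

v̄ = (0.512 + 0.259) / 2 = 0.3855 m/s
q = v̄ × d × w = 0.3855 × 1.42 × 3.32 = 1.817 m³/s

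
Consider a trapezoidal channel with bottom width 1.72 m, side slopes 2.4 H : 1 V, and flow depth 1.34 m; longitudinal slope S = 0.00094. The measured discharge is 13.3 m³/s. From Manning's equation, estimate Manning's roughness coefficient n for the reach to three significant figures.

A = (b + z·y)·y = (1.72 + 2.4×1.34)×1.34 = 6.614 m²
P = b + 2y√(1+z²) = 1.72 + 2×1.34×√(1+2.4²) = 8.688 m
R = A/P = 6.614/8.688 = 0.7613 m
n = (1/Q)·A·R^(2/3)·S^(1/2) = (1/13.3) × 6.614 × 0.8338 × 0.03066 = 0.01271

0.0127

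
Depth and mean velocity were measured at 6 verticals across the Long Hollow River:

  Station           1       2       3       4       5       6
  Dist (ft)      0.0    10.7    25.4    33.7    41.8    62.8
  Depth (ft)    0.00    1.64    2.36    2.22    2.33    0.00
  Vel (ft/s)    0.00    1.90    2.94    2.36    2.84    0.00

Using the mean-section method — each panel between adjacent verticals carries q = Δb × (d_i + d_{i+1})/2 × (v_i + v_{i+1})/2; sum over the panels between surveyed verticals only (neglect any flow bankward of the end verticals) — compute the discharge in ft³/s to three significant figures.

213 ft³/s

Panel 1-2: Δb = 10.7 ft, d̄ = (0.00+1.64)/2 = 0.82, v̄ = (0.00+1.90)/2 = 0.95 → q = 10.7×0.82×0.95 = 8.335 ft³/s
Panel 2-3: Δb = 14.7 ft, d̄ = (1.64+2.36)/2 = 2, v̄ = (1.90+2.94)/2 = 2.42 → q = 14.7×2×2.42 = 71.15 ft³/s
Panel 3-4: Δb = 8.3 ft, d̄ = (2.36+2.22)/2 = 2.29, v̄ = (2.94+2.36)/2 = 2.65 → q = 8.3×2.29×2.65 = 50.37 ft³/s
Panel 4-5: Δb = 8.1 ft, d̄ = (2.22+2.33)/2 = 2.275, v̄ = (2.36+2.84)/2 = 2.6 → q = 8.1×2.275×2.6 = 47.91 ft³/s
Panel 5-6: Δb = 21 ft, d̄ = (2.33+0.00)/2 = 1.165, v̄ = (2.84+0.00)/2 = 1.42 → q = 21×1.165×1.42 = 34.74 ft³/s
Q = Σ q = 212.5 ft³/s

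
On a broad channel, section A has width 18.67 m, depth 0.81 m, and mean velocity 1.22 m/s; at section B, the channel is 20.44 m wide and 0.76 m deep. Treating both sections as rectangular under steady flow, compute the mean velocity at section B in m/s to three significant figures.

1.19 m/s

Q = A₁V₁ = (18.67×0.81) × 1.22 = 18.45 m³/s
A₂ = 20.44 × 0.76 = 15.53 m²
V₂ = Q/A₂ = 18.45/15.53 = 1.188 m/s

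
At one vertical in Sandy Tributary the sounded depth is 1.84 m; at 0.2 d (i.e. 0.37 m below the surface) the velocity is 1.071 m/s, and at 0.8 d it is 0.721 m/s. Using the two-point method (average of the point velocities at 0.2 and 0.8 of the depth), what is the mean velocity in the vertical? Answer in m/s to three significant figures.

0.896 m/s

v̄ = (1.071 + 0.721) / 2 = 0.8960 m/s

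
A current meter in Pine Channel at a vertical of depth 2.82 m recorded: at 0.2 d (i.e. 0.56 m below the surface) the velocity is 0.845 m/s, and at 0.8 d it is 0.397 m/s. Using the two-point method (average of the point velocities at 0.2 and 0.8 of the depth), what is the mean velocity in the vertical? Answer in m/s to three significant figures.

0.621 m/s

v̄ = (0.845 + 0.397) / 2 = 0.6210 m/s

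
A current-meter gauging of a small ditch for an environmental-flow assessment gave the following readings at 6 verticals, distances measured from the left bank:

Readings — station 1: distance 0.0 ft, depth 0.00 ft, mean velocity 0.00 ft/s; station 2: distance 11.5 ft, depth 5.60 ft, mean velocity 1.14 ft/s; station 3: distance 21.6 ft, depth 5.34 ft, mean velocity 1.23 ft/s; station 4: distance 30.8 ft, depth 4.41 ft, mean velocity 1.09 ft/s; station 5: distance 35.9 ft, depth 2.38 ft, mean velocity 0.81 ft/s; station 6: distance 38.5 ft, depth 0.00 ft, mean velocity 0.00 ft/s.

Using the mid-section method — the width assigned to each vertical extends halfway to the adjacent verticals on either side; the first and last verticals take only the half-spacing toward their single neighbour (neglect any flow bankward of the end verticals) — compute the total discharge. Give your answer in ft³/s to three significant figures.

w_2 = (21.6 − 0.0)/2 = 10.8 ft; q_2 = 1.14 × 5.60 × 10.8 = 68.95 ft³/s
w_3 = (30.8 − 11.5)/2 = 9.65 ft; q_3 = 1.23 × 5.34 × 9.65 = 63.38 ft³/s
w_4 = (35.9 − 21.6)/2 = 7.15 ft; q_4 = 1.09 × 4.41 × 7.15 = 34.37 ft³/s
w_5 = (38.5 − 30.8)/2 = 3.85 ft; q_5 = 0.81 × 2.38 × 3.85 = 7.422 ft³/s
Stations 1, 6 contribute zero (depth or velocity is 0).
Q = Σ qᵢ = 174.1 ft³/s

174 ft³/s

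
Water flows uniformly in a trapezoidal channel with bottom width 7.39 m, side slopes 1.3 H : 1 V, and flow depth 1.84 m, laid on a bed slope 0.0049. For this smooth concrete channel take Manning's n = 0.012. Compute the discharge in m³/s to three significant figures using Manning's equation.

128 m³/s

A = (b + z·y)·y = (7.39 + 1.3×1.84)×1.84 = 18.00 m²
P = b + 2y√(1+z²) = 7.39 + 2×1.84×√(1+1.3²) = 13.43 m
R = A/P = 18.00/13.43 = 1.341 m
Q = (1/n)·A·R^(2/3)·S^(1/2) = (1/0.012) × 18.00 × 1.341^(2/3) × 0.0049^(1/2) = 127.7 m³/s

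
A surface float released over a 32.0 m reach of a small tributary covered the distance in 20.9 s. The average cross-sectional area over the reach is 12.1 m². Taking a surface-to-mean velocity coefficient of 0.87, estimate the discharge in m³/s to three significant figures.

16.1 m³/s

v_surface = L / t̄ = 32.0 / 20.9 = 1.531 m/s
v_mean = 0.87 × 1.531 = 1.332 m/s
Q = A × v_mean = 12.1 × 1.332 = 16.12 m³/s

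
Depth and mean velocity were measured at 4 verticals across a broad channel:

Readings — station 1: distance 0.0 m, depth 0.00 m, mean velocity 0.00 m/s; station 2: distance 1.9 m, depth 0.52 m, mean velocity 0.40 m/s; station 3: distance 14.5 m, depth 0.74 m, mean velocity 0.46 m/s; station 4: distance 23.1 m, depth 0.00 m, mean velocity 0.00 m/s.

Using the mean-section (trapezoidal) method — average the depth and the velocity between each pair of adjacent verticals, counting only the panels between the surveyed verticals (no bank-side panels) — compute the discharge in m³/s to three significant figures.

4.24 m³/s

Panel 1-2: Δb = 1.9 m, d̄ = (0.00+0.52)/2 = 0.26, v̄ = (0.00+0.40)/2 = 0.2 → q = 1.9×0.26×0.2 = 0.09880 m³/s
Panel 2-3: Δb = 12.6 m, d̄ = (0.52+0.74)/2 = 0.63, v̄ = (0.40+0.46)/2 = 0.43 → q = 12.6×0.63×0.43 = 3.413 m³/s
Panel 3-4: Δb = 8.6 m, d̄ = (0.74+0.00)/2 = 0.37, v̄ = (0.46+0.00)/2 = 0.23 → q = 8.6×0.37×0.23 = 0.7319 m³/s
Q = Σ q = 4.244 m³/s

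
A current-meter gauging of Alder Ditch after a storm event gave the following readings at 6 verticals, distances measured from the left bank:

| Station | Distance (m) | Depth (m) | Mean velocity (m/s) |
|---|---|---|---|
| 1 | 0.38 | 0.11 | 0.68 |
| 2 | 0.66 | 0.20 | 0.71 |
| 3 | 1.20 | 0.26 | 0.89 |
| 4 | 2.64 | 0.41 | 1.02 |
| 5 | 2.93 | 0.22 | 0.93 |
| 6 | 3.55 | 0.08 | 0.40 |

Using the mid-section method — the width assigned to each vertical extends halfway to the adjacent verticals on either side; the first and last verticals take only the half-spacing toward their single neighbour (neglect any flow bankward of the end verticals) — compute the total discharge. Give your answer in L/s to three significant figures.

w_1 = (0.66 − 0.38)/2 = 0.14 m; q_1 = 0.68 × 0.11 × 0.14 = 0.01047 m³/s
w_2 = (1.20 − 0.38)/2 = 0.41 m; q_2 = 0.71 × 0.20 × 0.41 = 0.05822 m³/s
w_3 = (2.64 − 0.66)/2 = 0.99 m; q_3 = 0.89 × 0.26 × 0.99 = 0.2291 m³/s
w_4 = (2.93 − 1.20)/2 = 0.865 m; q_4 = 1.02 × 0.41 × 0.865 = 0.3617 m³/s
w_5 = (3.55 − 2.64)/2 = 0.455 m; q_5 = 0.93 × 0.22 × 0.455 = 0.09309 m³/s
w_6 = (3.55 − 2.93)/2 = 0.31 m; q_6 = 0.40 × 0.08 × 0.31 = 0.009920 m³/s
Q = Σ qᵢ = 0.7625 m³/s
= 0.7625 × 1000 = 762.5 L/s

763 L/s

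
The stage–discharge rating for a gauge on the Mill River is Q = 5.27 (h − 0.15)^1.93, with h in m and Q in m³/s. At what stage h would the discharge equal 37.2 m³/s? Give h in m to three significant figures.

2.90 m

h − h₀ = (Q/C)^(1/b) = (37.2/5.27)^(1/1.93) = 2.753 m
h = 0.15 + 2.753 = 2.903 m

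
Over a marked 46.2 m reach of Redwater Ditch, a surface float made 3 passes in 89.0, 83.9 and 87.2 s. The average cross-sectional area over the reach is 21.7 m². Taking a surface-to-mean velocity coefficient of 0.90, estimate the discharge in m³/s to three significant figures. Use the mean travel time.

t̄ = (89.0 + 83.9 + 87.2) / 3 = 86.7 s
v_surface = L / t̄ = 46.2 / 86.7 = 0.5329 m/s
v_mean = 0.90 × 0.5329 = 0.4796 m/s
Q = A × v_mean = 21.7 × 0.4796 = 10.41 m³/s

10.4 m³/s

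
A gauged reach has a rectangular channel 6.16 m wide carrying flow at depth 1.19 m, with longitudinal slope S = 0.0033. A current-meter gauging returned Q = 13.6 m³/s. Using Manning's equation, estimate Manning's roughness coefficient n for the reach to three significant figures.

0.0280

A = b·y = 6.16 × 1.19 = 7.330 m²
P = b + 2y = 6.16 + 2×1.19 = 8.540 m
R = A/P = 7.330/8.540 = 0.8584 m
n = (1/Q)·A·R^(2/3)·S^(1/2) = (1/13.6) × 7.330 × 0.9032 × 0.05745 = 0.02797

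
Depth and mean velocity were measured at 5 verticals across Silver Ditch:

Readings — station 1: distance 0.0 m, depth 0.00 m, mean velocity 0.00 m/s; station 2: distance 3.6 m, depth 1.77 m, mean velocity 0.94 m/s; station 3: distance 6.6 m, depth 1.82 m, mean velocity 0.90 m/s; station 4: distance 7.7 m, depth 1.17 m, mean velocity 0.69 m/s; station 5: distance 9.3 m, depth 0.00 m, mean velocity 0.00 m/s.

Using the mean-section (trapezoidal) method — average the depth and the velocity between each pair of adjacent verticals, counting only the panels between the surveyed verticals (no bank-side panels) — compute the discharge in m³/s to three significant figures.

8.08 m³/s

Panel 1-2: Δb = 3.6 m, d̄ = (0.00+1.77)/2 = 0.885, v̄ = (0.00+0.94)/2 = 0.47 → q = 3.6×0.885×0.47 = 1.497 m³/s
Panel 2-3: Δb = 3 m, d̄ = (1.77+1.82)/2 = 1.795, v̄ = (0.94+0.90)/2 = 0.92 → q = 3×1.795×0.92 = 4.954 m³/s
Panel 3-4: Δb = 1.1 m, d̄ = (1.82+1.17)/2 = 1.495, v̄ = (0.90+0.69)/2 = 0.795 → q = 1.1×1.495×0.795 = 1.307 m³/s
Panel 4-5: Δb = 1.6 m, d̄ = (1.17+0.00)/2 = 0.585, v̄ = (0.69+0.00)/2 = 0.345 → q = 1.6×0.585×0.345 = 0.3229 m³/s
Q = Σ q = 8.082 m³/s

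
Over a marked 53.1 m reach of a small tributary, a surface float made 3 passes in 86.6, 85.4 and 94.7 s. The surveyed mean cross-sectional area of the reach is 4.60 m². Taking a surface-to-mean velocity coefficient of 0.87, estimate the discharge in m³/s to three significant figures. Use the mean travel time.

t̄ = (86.6 + 85.4 + 94.7) / 3 = 88.9 s
v_surface = L / t̄ = 53.1 / 88.9 = 0.5973 m/s
v_mean = 0.87 × 0.5973 = 0.5197 m/s
Q = A × v_mean = 4.60 × 0.5197 = 2.390 m³/s

2.39 m³/s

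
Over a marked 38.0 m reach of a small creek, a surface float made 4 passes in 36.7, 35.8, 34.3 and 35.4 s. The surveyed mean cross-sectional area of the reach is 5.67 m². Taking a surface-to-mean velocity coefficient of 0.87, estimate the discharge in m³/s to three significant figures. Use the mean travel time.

t̄ = (36.7 + 35.8 + 34.3 + 35.4) / 4 = 35.55 s
v_surface = L / t̄ = 38.0 / 35.55 = 1.069 m/s
v_mean = 0.87 × 1.069 = 0.9300 m/s
Q = A × v_mean = 5.67 × 0.9300 = 5.273 m³/s

5.27 m³/s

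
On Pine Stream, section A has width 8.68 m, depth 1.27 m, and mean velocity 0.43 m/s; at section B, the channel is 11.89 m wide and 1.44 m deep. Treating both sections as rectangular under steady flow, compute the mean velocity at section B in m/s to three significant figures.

0.277 m/s

Q = A₁V₁ = (8.68×1.27) × 0.43 = 4.740 m³/s
A₂ = 11.89 × 1.44 = 17.12 m²
V₂ = Q/A₂ = 4.740/17.12 = 0.2769 m/s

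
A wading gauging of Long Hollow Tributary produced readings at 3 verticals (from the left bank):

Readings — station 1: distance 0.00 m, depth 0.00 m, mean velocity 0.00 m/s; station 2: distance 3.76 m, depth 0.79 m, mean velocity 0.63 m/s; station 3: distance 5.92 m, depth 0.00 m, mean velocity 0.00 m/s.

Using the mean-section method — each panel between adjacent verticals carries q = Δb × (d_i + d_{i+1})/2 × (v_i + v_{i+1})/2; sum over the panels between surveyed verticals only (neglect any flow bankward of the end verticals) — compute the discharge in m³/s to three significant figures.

Panel 1-2: Δb = 3.76 m, d̄ = (0.00+0.79)/2 = 0.395, v̄ = (0.00+0.63)/2 = 0.315 → q = 3.76×0.395×0.315 = 0.4678 m³/s
Panel 2-3: Δb = 2.16 m, d̄ = (0.79+0.00)/2 = 0.395, v̄ = (0.63+0.00)/2 = 0.315 → q = 2.16×0.395×0.315 = 0.2688 m³/s
Q = Σ q = 0.7366 m³/s

0.737 m³/s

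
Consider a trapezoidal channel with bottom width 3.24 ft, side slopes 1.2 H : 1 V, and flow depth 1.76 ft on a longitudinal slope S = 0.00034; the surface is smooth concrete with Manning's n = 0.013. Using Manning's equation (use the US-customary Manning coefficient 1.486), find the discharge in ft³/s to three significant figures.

A = (b + z·y)·y = (3.24 + 1.2×1.76)×1.76 = 9.420 ft²
P = b + 2y√(1+z²) = 3.24 + 2×1.76×√(1+1.2²) = 8.738 ft
R = A/P = 9.420/8.738 = 1.078 ft
Q = (1.486/n)·A·R^(2/3)·S^(1/2) = (1.486/0.013) × 9.420 × 1.078^(2/3) × 0.00034^(1/2) = 20.87 ft³/s

20.9 ft³/s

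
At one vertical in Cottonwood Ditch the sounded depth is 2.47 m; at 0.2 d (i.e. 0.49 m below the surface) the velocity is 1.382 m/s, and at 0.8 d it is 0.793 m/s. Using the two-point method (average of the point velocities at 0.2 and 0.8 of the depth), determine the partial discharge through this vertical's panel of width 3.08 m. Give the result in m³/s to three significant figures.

v̄ = (1.382 + 0.793) / 2 = 1.088 m/s
q = v̄ × d × w = 1.088 × 2.47 × 3.08 = 8.273 m³/s

8.27 m³/s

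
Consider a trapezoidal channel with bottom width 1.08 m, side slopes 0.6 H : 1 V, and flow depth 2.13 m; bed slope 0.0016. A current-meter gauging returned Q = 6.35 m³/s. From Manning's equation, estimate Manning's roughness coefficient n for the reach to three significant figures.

A = (b + z·y)·y = (1.08 + 0.6×2.13)×2.13 = 5.023 m²
P = b + 2y√(1+z²) = 1.08 + 2×2.13×√(1+0.6²) = 6.048 m
R = A/P = 5.023/6.048 = 0.8305 m
n = (1/Q)·A·R^(2/3)·S^(1/2) = (1/6.35) × 5.023 × 0.8835 × 0.04000 = 0.02795

0.0280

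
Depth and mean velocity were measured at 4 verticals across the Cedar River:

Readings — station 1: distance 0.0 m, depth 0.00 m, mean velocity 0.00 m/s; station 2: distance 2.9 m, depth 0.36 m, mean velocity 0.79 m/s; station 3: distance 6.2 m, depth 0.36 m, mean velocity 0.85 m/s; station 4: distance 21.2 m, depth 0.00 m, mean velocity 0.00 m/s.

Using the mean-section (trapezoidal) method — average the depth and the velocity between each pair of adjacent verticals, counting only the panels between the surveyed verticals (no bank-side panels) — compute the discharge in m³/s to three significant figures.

Panel 1-2: Δb = 2.9 m, d̄ = (0.00+0.36)/2 = 0.18, v̄ = (0.00+0.79)/2 = 0.395 → q = 2.9×0.18×0.395 = 0.2062 m³/s
Panel 2-3: Δb = 3.3 m, d̄ = (0.36+0.36)/2 = 0.36, v̄ = (0.79+0.85)/2 = 0.82 → q = 3.3×0.36×0.82 = 0.9742 m³/s
Panel 3-4: Δb = 15 m, d̄ = (0.36+0.00)/2 = 0.18, v̄ = (0.85+0.00)/2 = 0.425 → q = 15×0.18×0.425 = 1.148 m³/s
Q = Σ q = 2.328 m³/s

2.33 m³/s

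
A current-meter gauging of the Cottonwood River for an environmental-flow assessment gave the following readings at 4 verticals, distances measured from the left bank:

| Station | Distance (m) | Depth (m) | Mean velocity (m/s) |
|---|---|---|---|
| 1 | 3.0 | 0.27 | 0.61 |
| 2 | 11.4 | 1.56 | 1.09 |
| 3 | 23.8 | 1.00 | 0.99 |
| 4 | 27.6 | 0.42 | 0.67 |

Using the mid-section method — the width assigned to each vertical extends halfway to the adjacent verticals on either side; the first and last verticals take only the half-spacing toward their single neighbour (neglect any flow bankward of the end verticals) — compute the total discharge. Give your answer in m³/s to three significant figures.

26.9 m³/s

w_1 = (11.4 − 3.0)/2 = 4.2 m; q_1 = 0.61 × 0.27 × 4.2 = 0.6917 m³/s
w_2 = (23.8 − 3.0)/2 = 10.4 m; q_2 = 1.09 × 1.56 × 10.4 = 17.68 m³/s
w_3 = (27.6 − 11.4)/2 = 8.1 m; q_3 = 0.99 × 1.00 × 8.1 = 8.019 m³/s
w_4 = (27.6 − 23.8)/2 = 1.9 m; q_4 = 0.67 × 0.42 × 1.9 = 0.5347 m³/s
Q = Σ qᵢ = 26.93 m³/s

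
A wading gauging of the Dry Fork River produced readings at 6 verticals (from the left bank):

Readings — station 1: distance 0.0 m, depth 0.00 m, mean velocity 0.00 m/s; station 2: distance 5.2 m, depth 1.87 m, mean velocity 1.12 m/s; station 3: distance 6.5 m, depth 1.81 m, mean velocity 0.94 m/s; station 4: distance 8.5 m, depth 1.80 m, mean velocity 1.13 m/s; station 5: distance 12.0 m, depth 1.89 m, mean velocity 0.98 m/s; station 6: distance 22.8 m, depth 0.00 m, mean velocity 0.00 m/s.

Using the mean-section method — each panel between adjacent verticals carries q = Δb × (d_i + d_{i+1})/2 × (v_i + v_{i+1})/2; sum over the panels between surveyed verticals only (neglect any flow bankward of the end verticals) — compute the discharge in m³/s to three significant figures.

20.7 m³/s

Panel 1-2: Δb = 5.2 m, d̄ = (0.00+1.87)/2 = 0.935, v̄ = (0.00+1.12)/2 = 0.56 → q = 5.2×0.935×0.56 = 2.723 m³/s
Panel 2-3: Δb = 1.3 m, d̄ = (1.87+1.81)/2 = 1.84, v̄ = (1.12+0.94)/2 = 1.03 → q = 1.3×1.84×1.03 = 2.464 m³/s
Panel 3-4: Δb = 2 m, d̄ = (1.81+1.80)/2 = 1.805, v̄ = (0.94+1.13)/2 = 1.035 → q = 2×1.805×1.035 = 3.736 m³/s
Panel 4-5: Δb = 3.5 m, d̄ = (1.80+1.89)/2 = 1.845, v̄ = (1.13+0.98)/2 = 1.055 → q = 3.5×1.845×1.055 = 6.813 m³/s
Panel 5-6: Δb = 10.8 m, d̄ = (1.89+0.00)/2 = 0.945, v̄ = (0.98+0.00)/2 = 0.49 → q = 10.8×0.945×0.49 = 5.001 m³/s
Q = Σ q = 20.74 m³/s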